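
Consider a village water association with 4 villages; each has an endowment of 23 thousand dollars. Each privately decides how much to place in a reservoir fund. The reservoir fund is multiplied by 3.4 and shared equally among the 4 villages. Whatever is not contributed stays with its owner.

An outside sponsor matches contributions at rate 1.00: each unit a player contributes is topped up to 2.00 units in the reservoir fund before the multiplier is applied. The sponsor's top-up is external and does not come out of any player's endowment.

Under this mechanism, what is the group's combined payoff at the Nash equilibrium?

625.60 thousand dollars

The effective private return per unit is now 3.4 × 2.00 / 4 = 1.7000 > 1, so every player's dominant strategy flips to full contribution.
At the Nash equilibrium everyone contributes 23. Group total payoff = 3.4 × 2.00 × 92 = 625.60.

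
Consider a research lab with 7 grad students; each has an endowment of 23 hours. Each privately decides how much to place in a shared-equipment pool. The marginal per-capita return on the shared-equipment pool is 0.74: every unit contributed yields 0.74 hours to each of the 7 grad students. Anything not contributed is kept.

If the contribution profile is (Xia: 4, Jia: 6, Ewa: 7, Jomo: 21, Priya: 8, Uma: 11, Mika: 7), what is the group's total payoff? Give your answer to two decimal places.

Total contributed: 4 + 6 + 7 + 21 + 8 + 11 + 7 = 64; total kept: 7 × 23 − 64 = 97.
The shared-equipment pool pays out 0.74 × 7 × 64 = 331.52 in aggregate.
Group total = 97 + 331.52 = 428.52.

428.52 hours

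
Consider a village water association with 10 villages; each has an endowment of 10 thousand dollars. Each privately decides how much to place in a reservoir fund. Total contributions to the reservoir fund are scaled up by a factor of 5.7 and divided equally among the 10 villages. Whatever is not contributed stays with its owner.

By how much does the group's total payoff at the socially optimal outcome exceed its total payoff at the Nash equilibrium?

Each contributed unit returns 5.7/10 = 0.5700 to its contributor — below 1 — so contributing 0 is dominant for every player. At the Nash equilibrium everyone keeps their 10, and the group total is 10 × 10 = 100.
Each contributed unit returns 5.700 to the group as a whole (0.5700 to each of 10 players), which exceeds 1, so the social optimum is full contribution: group total = 5.700 × 100 = 570.00.
Efficiency loss = 570.00 − 100 = 470.00.

470.00 thousand dollars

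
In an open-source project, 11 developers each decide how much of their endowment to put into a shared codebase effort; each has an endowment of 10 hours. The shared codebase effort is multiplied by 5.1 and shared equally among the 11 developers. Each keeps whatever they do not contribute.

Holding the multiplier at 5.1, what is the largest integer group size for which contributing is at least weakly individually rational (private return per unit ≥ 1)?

5

Private return per unit is 5.1/(group size), which is ≥ 1 whenever the group size is ≤ 5.1.
The largest such integer is 5.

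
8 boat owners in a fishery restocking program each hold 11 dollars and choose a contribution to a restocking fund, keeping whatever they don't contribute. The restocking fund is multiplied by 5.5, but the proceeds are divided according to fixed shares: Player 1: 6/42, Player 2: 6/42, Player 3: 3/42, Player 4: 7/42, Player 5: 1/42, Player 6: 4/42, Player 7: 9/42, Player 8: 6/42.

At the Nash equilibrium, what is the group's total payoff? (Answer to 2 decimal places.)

137.50 dollars

For player j, contributing a unit is worthwhile iff 5.5 × (j's share) ≥ 1, i.e. iff j's share is at least 0.1818.
Player 7 alone (share 9/42) is above the threshold, contributing 11; the remaining 7 contribute 0. Total contributed: 11.
The restocking fund pays out 5.5 × 11 = 60.50 in total (split across the unequal shares, but the aggregate is all that matters for the group sum).
The 7 free-riders keep 11 each, adding 77. Group total = 77 + 60.50 = 137.50.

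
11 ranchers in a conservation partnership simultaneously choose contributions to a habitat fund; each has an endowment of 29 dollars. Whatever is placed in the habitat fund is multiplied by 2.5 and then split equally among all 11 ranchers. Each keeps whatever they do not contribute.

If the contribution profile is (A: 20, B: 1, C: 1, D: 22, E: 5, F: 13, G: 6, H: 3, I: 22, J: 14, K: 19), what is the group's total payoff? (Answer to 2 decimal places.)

Total contributed: 20 + 1 + 1 + 22 + 5 + 13 + 6 + 3 + 22 + 14 + 19 = 126; total kept: 11 × 29 − 126 = 193.
The habitat fund pays out 2.5 × 126 = 315.00 in aggregate.
Group total = 193 + 315.00 = 508.00.

508.00 dollars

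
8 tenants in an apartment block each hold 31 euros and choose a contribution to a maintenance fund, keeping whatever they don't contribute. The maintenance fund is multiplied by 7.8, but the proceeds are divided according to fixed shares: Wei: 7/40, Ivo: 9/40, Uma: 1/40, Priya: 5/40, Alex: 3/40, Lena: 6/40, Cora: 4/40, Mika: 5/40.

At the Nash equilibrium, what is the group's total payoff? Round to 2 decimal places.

880.40 euros

Player j's private return per contributed unit is 7.8 × (j's share). Contributing is weakly dominant for j when that share is at least 1/7.8 = 0.1282, and contributing 0 is dominant otherwise.
The shares above 0.1282 belong to Wei, Ivo and Lena, contributing 31 each; the remaining 5 contribute 0. Total contributed: 93.
The maintenance fund pays out 7.8 × 93 = 725.40 in total (split across the unequal shares, but the aggregate is all that matters for the group sum).
The 5 free-riders keep 31 each, adding 155. Group total = 155 + 725.40 = 880.40.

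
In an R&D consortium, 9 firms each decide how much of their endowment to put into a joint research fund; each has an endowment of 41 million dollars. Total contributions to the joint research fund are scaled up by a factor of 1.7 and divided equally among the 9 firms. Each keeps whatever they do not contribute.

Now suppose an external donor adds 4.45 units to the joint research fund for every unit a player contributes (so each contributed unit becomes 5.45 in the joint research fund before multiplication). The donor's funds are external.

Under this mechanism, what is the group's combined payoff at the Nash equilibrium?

3418.79 million dollars

The effective private return per unit is now 1.7 × 5.45 / 9 = 1.0294 > 1, so every player's dominant strategy flips to full contribution.
At the Nash equilibrium everyone contributes 41. Group total payoff = 1.7 × 5.45 × 369 = 3418.79.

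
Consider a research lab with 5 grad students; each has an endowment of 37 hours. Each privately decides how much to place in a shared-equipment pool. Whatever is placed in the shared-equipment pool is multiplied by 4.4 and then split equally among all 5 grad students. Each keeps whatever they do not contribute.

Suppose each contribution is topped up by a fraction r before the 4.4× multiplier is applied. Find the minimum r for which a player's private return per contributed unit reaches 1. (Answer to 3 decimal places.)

With matching at rate r, one contributed unit becomes (1 + r) in the shared-equipment pool and returns 4.4 × (1 + r) / 5 to the contributor.
Setting this equal to 1: 1 + r = 5/4.4 = 1.1364.
So the minimum matching rate is r = 1.1364 − 1 = 0.136.

0.136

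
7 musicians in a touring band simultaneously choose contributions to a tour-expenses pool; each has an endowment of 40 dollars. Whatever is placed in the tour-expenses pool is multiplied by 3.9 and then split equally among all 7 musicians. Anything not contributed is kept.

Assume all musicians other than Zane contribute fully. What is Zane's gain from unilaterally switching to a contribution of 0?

17.71 dollars

Switching from a contribution of 40 to 0 lets Zane keep an extra 40 dollars, but lowers the tour-expenses pool by 40, which costs Zane their own share of that drop: 3.9/7 × 40 = 22.29.
Net gain = 40 − 22.29 = 17.71. The private return per contributed unit (0.5571) is below 1, so free-riding is indeed the best response regardless of what the others do.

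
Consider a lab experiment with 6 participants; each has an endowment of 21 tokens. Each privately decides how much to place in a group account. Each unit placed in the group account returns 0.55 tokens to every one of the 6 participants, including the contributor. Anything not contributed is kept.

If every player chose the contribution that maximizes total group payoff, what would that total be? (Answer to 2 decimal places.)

415.80 tokens

Each contributed unit returns 3.300 to the group as a whole (0.55 to each of 6 players), which exceeds 1, so the social optimum is full contribution: group total = 3.300 × 126 = 415.80.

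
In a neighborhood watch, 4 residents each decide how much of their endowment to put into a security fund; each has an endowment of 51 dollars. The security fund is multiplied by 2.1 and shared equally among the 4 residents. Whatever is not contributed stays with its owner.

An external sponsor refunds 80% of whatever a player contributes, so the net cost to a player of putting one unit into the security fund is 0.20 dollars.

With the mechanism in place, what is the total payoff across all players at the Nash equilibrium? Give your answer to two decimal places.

The effective private return per unit is now (2.1/4) / 0.20 = 2.6250 > 1, so every player's dominant strategy flips to full contribution.
At the Nash equilibrium everyone contributes 51. Group total payoff = 4 × (51 × 0.80 + 2.1 × 51) = 591.60.

591.60 dollars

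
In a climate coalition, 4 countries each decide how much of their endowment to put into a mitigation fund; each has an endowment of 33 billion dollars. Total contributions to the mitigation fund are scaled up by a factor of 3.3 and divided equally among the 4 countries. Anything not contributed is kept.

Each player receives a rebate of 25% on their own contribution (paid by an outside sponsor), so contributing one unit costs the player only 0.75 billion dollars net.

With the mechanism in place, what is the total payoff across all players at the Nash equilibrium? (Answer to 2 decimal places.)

Under the mechanism each unit contributed yields (3.3/4) / 0.75 = 1.1000 back to its contributor per unit of net cost, which exceeds 1, making full contribution the dominant choice for everyone.
So the Nash equilibrium is full contribution by all 4; the group earns 4 × (33 × 0.25 + 3.3 × 33) = 468.60.

468.60 billion dollars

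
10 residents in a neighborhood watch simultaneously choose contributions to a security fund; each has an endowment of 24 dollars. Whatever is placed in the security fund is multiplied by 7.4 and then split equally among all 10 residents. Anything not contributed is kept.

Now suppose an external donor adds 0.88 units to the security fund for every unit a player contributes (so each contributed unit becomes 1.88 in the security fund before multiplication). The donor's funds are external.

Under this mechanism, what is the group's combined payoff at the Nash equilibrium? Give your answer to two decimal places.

3338.88 dollars

Under the mechanism each unit contributed yields 7.4 × 1.88 / 10 = 1.3912 back to its contributor per unit of net cost, which exceeds 1, making full contribution the dominant choice for everyone.
So the Nash equilibrium is full contribution by all 10; the group earns 7.4 × 1.88 × 240 = 3338.88.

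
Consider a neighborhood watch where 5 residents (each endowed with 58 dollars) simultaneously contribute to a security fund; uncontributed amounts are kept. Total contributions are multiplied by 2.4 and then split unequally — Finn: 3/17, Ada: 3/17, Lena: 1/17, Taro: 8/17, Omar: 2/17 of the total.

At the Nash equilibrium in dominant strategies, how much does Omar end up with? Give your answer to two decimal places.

74.38 dollars

A player with share s gets back 2.4·s per unit contributed, so full contribution is dominant for anyone with s > 1/2.4 = 0.4167 and zero contribution is dominant for anyone below.
Taro alone (share 8/17) is above the threshold, contributing 58; the remaining 4 contribute 0. Total contributed: 58.
Omar keeps 58 and receives 2.4 × 58 × 2/17 = 16.38 from the security fund, for a payoff of 74.38.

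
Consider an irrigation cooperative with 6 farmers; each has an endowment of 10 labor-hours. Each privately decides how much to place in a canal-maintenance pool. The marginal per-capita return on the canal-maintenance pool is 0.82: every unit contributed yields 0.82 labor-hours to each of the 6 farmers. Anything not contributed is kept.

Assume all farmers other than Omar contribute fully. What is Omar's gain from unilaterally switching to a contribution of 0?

1.80 labor-hours

Switching from a contribution of 10 to 0 lets Omar keep an extra 10 labor-hours, but lowers the canal-maintenance pool by 10, which costs Omar their own share of that drop: 0.82 × 10 = 8.20.
Net gain = 10 − 8.20 = 1.80. The private return per contributed unit (0.82) is below 1, so free-riding is indeed the best response regardless of what the others do.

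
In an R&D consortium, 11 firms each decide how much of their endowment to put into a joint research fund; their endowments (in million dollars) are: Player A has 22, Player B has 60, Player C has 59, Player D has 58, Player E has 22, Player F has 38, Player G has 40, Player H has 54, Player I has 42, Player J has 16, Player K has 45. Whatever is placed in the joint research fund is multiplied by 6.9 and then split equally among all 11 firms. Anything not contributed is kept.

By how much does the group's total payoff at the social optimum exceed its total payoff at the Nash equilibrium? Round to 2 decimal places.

2690.40 million dollars

The private return per contributed unit is 6.9/11 = 0.6273 < 1 for every player regardless of endowment, so the Nash equilibrium is zero contribution and the group total is Σ E_j = 22 + 60 + 59 + 58 + 22 + 38 + 40 + 54 + 42 + 16 + 45 = 456.
Each contributed unit returns 6.900 to the group, so the social optimum is full contribution by everyone: group total = 6.900 × 456 = 3146.40.
Efficiency loss = (6.900 − 1) × 456 = 2690.40.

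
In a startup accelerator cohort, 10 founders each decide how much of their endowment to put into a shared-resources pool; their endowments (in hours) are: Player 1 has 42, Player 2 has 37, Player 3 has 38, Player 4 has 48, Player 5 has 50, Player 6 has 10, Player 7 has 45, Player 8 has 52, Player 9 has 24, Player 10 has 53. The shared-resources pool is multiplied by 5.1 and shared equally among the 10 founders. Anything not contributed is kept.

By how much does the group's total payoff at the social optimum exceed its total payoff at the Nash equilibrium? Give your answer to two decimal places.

1635.90 hours

The private return per contributed unit is 5.1/10 = 0.5100 < 1 for every player regardless of endowment, so the Nash equilibrium is zero contribution and the group total is Σ E_j = 42 + 37 + 38 + 48 + 50 + 10 + 45 + 52 + 24 + 53 = 399.
Each contributed unit returns 5.100 to the group, so the social optimum is full contribution by everyone: group total = 5.100 × 399 = 2034.90.
Efficiency loss = (5.100 − 1) × 399 = 1635.90.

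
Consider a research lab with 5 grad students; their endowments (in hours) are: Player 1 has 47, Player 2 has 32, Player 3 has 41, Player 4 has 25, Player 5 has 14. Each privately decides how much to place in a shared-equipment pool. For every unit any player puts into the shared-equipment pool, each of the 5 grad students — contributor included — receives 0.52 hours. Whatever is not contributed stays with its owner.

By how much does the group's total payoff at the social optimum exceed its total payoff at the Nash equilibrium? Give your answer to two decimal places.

254.40 hours

The private return per contributed unit is 0.52 < 1 for everyone, so the Nash equilibrium is zero contribution and the group total is Σ E_j = 47 + 32 + 41 + 25 + 14 = 159.
Each contributed unit returns 2.600 to the group, so the social optimum is full contribution by everyone: group total = 2.600 × 159 = 413.40.
Efficiency loss = (2.600 − 1) × 159 = 254.40.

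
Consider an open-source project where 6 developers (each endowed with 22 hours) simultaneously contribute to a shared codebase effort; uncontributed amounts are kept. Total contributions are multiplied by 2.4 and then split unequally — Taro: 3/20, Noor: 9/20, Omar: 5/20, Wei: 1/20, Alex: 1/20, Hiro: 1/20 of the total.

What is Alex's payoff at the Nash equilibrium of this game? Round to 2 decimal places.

Player j's private return per contributed unit is 2.4 × (j's share). Contributing is weakly dominant for j when that share is at least 1/2.4 = 0.4167, and contributing 0 is dominant otherwise.
The only share above 0.4167 is Noor's 9/20, contributing 22; the remaining 5 contribute 0. Total contributed: 22.
Alex keeps 22 and receives 2.4 × 22 × 1/20 = 2.64 from the shared codebase effort, for a payoff of 24.64.

24.64 hours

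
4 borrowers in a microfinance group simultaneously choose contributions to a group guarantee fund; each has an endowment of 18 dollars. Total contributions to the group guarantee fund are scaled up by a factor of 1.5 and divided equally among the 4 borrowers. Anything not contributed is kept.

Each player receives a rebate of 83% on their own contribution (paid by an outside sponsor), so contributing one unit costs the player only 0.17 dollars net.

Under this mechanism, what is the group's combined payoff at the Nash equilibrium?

167.76 dollars

Under the mechanism each unit contributed yields (1.5/4) / 0.17 = 2.2059 back to its contributor per unit of net cost, which exceeds 1, making full contribution the dominant choice for everyone.
At the Nash equilibrium everyone contributes 18. Group total payoff = 4 × (18 × 0.83 + 1.5 × 18) = 167.76.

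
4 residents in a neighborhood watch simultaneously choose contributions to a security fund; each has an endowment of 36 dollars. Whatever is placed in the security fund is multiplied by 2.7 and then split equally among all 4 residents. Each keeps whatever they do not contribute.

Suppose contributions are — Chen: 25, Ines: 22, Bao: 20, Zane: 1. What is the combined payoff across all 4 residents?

Total contributed: 25 + 22 + 20 + 1 = 68; total kept: 4 × 36 − 68 = 76.
The security fund pays out 2.7 × 68 = 183.60 in aggregate.
Group total = 76 + 183.60 = 259.60.

259.60 dollars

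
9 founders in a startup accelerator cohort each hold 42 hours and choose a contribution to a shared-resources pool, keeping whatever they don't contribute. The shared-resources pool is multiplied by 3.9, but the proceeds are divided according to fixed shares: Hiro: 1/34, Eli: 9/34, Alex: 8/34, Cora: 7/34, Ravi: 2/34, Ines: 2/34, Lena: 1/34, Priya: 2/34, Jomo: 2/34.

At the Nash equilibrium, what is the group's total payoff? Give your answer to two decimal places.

Player j's private return per contributed unit is 3.9 × (j's share). Contributing is weakly dominant for j when that share is at least 1/3.9 = 0.2564, and contributing 0 is dominant otherwise.
Eli alone (share 9/34) is above the threshold, contributing 42; the remaining 8 contribute 0. Total contributed: 42.
The shared-resources pool pays out 3.9 × 42 = 163.80 in total (split across the unequal shares, but the aggregate is all that matters for the group sum).
The 8 free-riders keep 42 each, adding 336. Group total = 336 + 163.80 = 499.80.

499.80 hours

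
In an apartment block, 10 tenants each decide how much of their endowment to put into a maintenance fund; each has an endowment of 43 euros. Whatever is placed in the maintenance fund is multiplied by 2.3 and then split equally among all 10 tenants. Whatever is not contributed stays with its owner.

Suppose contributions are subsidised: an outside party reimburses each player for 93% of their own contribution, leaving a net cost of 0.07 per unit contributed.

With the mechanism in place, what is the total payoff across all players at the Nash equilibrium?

1388.90 euros

The effective private return per unit is now (2.3/10) / 0.07 = 3.2857 > 1, so every player's dominant strategy flips to full contribution.
So the Nash equilibrium is full contribution by all 10; the group earns 10 × (43 × 0.93 + 2.3 × 43) = 1388.90.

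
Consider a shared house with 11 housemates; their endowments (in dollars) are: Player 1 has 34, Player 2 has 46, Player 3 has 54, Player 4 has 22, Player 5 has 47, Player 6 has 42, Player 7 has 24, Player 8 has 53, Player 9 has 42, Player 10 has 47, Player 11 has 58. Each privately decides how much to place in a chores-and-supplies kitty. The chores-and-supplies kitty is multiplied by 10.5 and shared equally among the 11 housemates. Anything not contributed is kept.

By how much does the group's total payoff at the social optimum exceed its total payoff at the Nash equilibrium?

4455.50 dollars

The private return per contributed unit is 10.5/11 = 0.9545 < 1 for every player regardless of endowment, so the Nash equilibrium is zero contribution and the group total is Σ E_j = 34 + 46 + 54 + 22 + 47 + 42 + 24 + 53 + 42 + 47 + 58 = 469.
Each contributed unit returns 10.500 to the group, so the social optimum is full contribution by everyone: group total = 10.500 × 469 = 4924.50.
Efficiency loss = (10.500 − 1) × 469 = 4455.50.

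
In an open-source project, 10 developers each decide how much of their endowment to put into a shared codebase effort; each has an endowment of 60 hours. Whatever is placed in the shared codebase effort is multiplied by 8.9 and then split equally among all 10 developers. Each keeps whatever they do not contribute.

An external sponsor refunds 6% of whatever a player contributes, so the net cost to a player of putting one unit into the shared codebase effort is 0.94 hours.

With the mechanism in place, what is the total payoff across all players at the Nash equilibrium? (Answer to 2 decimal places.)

The effective private return is (8.9/10) / 0.94 = 0.9468, which is still under 1, so the mechanism doesn't change anyone's dominant strategy: zero contribution.
At the Nash equilibrium no one contributes; group total payoff = 10 × 60 = 600.

600.00 hours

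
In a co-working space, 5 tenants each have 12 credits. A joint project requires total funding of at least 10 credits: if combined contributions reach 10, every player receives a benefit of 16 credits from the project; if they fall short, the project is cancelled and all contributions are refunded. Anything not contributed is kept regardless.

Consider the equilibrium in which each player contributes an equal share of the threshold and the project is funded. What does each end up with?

26 credits

Equal share of the threshold: 10/5 = 2.
At this profile no one gains by cutting their contribution: any cut drops the total below 10, the project is cancelled, contributions are refunded, and the deviator ends with 12, which is less than 12 − 2 + 16 = 26. Contributing more than 2 just wastes the excess. So contributing exactly 2 is a best response.
Each player's payoff: 12 − 2 + 16 = 26.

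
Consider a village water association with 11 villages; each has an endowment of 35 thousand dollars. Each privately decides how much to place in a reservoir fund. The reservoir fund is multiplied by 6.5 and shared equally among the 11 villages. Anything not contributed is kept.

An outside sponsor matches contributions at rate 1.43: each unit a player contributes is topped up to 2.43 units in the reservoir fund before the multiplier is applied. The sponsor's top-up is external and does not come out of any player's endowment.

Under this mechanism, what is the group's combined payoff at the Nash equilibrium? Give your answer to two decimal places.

Under the mechanism each unit contributed yields 6.5 × 2.43 / 11 = 1.4359 back to its contributor per unit of net cost, which exceeds 1, making full contribution the dominant choice for everyone.
At the Nash equilibrium everyone contributes 35. Group total payoff = 6.5 × 2.43 × 385 = 6081.08.

6081.08 thousand dollars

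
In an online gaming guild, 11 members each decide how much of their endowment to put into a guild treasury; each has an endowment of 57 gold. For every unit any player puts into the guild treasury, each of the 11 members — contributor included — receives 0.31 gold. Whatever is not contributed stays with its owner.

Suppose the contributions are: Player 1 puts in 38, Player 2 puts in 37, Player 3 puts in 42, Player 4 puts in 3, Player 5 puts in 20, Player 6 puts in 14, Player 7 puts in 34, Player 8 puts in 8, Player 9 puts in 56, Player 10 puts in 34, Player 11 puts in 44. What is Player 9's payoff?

Total contributed: 38 + 37 + 42 + 3 + 20 + 14 + 34 + 8 + 56 + 34 + 44 = 330.
Each receives 0.31 × 330 = 102.30 from the guild treasury.
Player 9 keeps 57 − 56 = 1, so Player 9's payoff is 1 + 102.30 = 103.30.

103.30 gold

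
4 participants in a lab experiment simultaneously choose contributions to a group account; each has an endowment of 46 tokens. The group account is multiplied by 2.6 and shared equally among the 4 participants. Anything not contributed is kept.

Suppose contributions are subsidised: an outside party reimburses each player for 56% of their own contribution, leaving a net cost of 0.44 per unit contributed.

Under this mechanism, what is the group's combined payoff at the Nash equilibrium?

581.44 tokens

With the mechanism, a contributed unit returns (2.6/4) / 0.44 = 1.4773 per unit of net cost to the contributor — now above 1 — so contributing fully is weakly dominant for every player.
At the Nash equilibrium everyone contributes 46. Group total payoff = 4 × (46 × 0.56 + 2.6 × 46) = 581.44.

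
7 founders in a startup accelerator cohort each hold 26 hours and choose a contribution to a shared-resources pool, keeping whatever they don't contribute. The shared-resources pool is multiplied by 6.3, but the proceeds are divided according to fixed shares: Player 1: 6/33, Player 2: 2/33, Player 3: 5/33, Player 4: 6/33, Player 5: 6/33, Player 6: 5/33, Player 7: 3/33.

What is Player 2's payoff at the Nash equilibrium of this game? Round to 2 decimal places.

For player j, contributing a unit is worthwhile iff 6.3 × (j's share) ≥ 1, i.e. iff j's share is at least 0.1587.
Player 1, Player 4 and Player 5 clear that bar, contributing 26 each; the remaining 4 contribute 0. Total contributed: 78.
Player 2 keeps 26 and receives 6.3 × 78 × 2/33 = 29.78 from the shared-resources pool, for a payoff of 55.78.

55.78 hours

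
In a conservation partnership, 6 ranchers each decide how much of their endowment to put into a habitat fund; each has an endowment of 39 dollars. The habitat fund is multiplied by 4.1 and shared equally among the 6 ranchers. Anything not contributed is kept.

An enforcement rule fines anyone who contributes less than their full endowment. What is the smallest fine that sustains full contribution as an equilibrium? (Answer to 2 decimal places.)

12.35 dollars

Given the others contribute fully, the best deviation is to contribute 0 (any partial contribution still incurs the fine and gives up units whose private return 0.6833 is below 1).
Deviating from 39 to 0 saves 39 dollars but forfeits the deviator's share of the drop in the habitat fund: 4.1/6 × 39 = 26.65.
So the deviation gain is 39 − 26.65 = 12.35, and the fine must be at least 12.35 dollars to wipe it out.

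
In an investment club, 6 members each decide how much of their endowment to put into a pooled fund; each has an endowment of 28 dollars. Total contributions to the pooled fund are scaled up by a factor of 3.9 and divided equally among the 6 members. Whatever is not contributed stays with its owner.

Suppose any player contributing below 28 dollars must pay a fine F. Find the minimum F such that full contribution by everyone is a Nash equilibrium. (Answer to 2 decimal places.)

9.80 dollars

Given the others contribute fully, the best deviation is to contribute 0 (any partial contribution still incurs the fine and gives up units whose private return 0.6500 is below 1).
Deviating from 28 to 0 saves 28 dollars but forfeits the deviator's share of the drop in the pooled fund: 3.9/6 × 28 = 18.20.
So the deviation gain is 28 − 18.20 = 9.80, and the fine must be at least 9.80 dollars to wipe it out.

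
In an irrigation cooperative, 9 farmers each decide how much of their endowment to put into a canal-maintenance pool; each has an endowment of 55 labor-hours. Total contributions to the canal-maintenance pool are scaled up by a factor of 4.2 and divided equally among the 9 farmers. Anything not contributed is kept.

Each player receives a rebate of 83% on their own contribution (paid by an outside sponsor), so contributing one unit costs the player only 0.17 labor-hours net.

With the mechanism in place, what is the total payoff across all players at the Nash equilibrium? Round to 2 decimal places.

The effective private return per unit is now (4.2/9) / 0.17 = 2.7451 > 1, so every player's dominant strategy flips to full contribution.
So the Nash equilibrium is full contribution by all 9; the group earns 9 × (55 × 0.83 + 4.2 × 55) = 2489.85.

2489.85 labor-hours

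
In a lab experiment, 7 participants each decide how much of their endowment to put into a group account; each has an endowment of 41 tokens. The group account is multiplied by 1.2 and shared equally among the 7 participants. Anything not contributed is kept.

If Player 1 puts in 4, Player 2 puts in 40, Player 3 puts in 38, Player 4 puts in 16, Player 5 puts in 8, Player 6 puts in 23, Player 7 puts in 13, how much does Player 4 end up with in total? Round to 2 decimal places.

49.34 tokens

Total contributed: 4 + 40 + 38 + 16 + 8 + 23 + 13 = 142.
Each receives 1.2 × 142 / 7 = 24.34 from the group account.
Player 4 keeps 41 − 16 = 25, so Player 4's payoff is 25 + 24.34 = 49.34.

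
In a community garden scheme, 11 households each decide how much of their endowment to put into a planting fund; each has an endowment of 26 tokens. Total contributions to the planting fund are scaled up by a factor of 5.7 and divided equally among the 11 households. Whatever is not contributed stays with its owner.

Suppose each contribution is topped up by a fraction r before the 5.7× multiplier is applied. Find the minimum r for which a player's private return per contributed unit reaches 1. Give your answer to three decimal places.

0.930

With matching at rate r, one contributed unit becomes (1 + r) in the planting fund and returns 5.7 × (1 + r) / 11 to the contributor.
Setting this equal to 1: 1 + r = 11/5.7 = 1.9298.
So the minimum matching rate is r = 1.9298 − 1 = 0.930.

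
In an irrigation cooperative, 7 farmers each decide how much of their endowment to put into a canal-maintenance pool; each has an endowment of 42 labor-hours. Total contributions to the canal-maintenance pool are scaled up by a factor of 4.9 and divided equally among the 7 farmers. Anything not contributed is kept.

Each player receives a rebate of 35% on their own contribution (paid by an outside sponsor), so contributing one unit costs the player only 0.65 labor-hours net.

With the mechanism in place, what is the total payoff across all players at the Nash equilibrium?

The effective private return per unit is now (4.9/7) / 0.65 = 1.0769 > 1, so every player's dominant strategy flips to full contribution.
At the Nash equilibrium everyone contributes 42. Group total payoff = 7 × (42 × 0.35 + 4.9 × 42) = 1543.50.

1543.50 labor-hours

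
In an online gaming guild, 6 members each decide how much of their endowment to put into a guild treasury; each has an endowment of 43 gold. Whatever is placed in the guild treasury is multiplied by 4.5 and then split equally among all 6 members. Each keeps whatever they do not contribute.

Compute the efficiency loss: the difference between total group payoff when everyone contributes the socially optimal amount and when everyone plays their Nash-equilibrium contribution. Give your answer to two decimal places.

Each contributed unit returns 4.5/6 = 0.7500 to its contributor — below 1 — so contributing 0 is dominant for every player. At the Nash equilibrium everyone keeps their 43, and the group total is 6 × 43 = 258.
Each contributed unit returns 4.500 to the group as a whole (0.7500 to each of 6 players), which exceeds 1, so the social optimum is full contribution: group total = 4.500 × 258 = 1161.00.
Efficiency loss = 1161.00 − 258 = 903.00.

903.00 gold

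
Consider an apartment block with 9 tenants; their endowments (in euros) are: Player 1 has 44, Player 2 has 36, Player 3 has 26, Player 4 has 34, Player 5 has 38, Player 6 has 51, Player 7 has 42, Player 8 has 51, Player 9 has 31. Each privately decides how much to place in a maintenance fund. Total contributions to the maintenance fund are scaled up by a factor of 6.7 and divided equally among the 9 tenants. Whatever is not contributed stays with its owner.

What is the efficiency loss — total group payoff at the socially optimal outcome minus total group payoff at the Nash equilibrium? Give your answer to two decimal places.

2012.10 euros

The private return per contributed unit is 6.7/9 = 0.7444 < 1 for every player regardless of endowment, so the Nash equilibrium is zero contribution and the group total is Σ E_j = 44 + 36 + 26 + 34 + 38 + 51 + 42 + 51 + 31 = 353.
Each contributed unit returns 6.700 to the group, so the social optimum is full contribution by everyone: group total = 6.700 × 353 = 2365.10.
Efficiency loss = (6.700 − 1) × 353 = 2012.10.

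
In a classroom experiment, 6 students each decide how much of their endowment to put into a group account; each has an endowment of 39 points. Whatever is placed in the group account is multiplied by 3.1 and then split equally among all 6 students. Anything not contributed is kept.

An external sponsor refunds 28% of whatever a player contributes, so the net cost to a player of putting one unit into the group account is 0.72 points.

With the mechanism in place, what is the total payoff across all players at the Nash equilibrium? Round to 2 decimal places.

234.00 points

The effective private return is (3.1/6) / 0.72 = 0.7176, which is still under 1, so the mechanism doesn't change anyone's dominant strategy: zero contribution.
Everyone keeps their endowment and the group total is 6 × 39 = 234.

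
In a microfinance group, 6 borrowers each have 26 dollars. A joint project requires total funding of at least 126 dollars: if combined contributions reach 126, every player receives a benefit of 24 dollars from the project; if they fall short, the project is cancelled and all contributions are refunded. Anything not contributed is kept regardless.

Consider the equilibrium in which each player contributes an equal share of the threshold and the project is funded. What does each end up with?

Equal share of the threshold: 126/6 = 21.
At this profile no one gains by cutting their contribution: any cut drops the total below 126, the project is cancelled, contributions are refunded, and the deviator ends with 26, which is less than 26 − 21 + 24 = 29. Contributing more than 21 just wastes the excess. So contributing exactly 21 is a best response.
Each player's payoff: 26 − 21 + 24 = 29.

29 dollars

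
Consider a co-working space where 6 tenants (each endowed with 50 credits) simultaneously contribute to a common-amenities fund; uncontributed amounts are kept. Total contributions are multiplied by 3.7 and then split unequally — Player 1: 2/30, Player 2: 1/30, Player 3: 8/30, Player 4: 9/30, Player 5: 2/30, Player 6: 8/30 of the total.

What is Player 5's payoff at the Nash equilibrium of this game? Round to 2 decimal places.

For player j, contributing a unit is worthwhile iff 3.7 × (j's share) ≥ 1, i.e. iff j's share is at least 0.2703.
Player 4 alone (share 9/30) is above the threshold, contributing 50; the remaining 5 contribute 0. Total contributed: 50.
Player 5 keeps 50 and receives 3.7 × 50 × 2/30 = 12.33 from the common-amenities fund, for a payoff of 62.33.

62.33 credits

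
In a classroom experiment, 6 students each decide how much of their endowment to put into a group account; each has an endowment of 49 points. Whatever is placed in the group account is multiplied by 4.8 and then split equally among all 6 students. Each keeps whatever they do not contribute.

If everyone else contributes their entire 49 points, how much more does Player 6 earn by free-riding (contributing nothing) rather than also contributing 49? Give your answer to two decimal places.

9.80 points

Switching from a contribution of 49 to 0 lets Player 6 keep an extra 49 points, but lowers the group account by 49, which costs Player 6 their own share of that drop: 4.8/6 × 49 = 39.20.
Net gain = 49 − 39.20 = 9.80. The private return per contributed unit (0.8000) is below 1, so free-riding is indeed the best response regardless of what the others do.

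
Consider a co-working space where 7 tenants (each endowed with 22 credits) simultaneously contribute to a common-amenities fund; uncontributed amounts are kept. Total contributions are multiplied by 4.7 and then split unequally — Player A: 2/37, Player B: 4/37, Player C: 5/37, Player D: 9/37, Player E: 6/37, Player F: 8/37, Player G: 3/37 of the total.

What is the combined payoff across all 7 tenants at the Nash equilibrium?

316.80 credits

Player j's private return per contributed unit is 4.7 × (j's share). Contributing is weakly dominant for j when that share is at least 1/4.7 = 0.2128, and contributing 0 is dominant otherwise.
The shares above 0.2128 belong to Player D and Player F, contributing 22 each; the remaining 5 contribute 0. Total contributed: 44.
The common-amenities fund pays out 4.7 × 44 = 206.80 in total (split across the unequal shares, but the aggregate is all that matters for the group sum).
The 5 free-riders keep 22 each, adding 110. Group total = 110 + 206.80 = 316.80.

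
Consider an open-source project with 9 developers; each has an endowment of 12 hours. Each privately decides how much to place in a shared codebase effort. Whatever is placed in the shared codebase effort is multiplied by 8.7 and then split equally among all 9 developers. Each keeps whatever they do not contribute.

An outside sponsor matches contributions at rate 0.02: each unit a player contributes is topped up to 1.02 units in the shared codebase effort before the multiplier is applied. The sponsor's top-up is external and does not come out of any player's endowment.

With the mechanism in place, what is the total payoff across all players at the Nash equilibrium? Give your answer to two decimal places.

Even with the mechanism, each unit contributed returns only 8.7 × 1.02 / 9 = 0.9860 per unit of net cost, so contributing nothing is still dominant.
Everyone keeps their endowment and the group total is 9 × 12 = 108.

108.00 hours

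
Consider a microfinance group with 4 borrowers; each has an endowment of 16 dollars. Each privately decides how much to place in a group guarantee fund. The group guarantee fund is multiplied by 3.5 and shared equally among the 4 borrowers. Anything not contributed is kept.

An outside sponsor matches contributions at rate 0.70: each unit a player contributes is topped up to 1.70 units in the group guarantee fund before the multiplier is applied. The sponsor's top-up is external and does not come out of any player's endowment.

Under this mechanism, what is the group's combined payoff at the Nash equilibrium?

Under the mechanism each unit contributed yields 3.5 × 1.70 / 4 = 1.4875 back to its contributor per unit of net cost, which exceeds 1, making full contribution the dominant choice for everyone.
At the Nash equilibrium everyone contributes 16. Group total payoff = 3.5 × 1.70 × 64 = 380.80.

380.80 dollars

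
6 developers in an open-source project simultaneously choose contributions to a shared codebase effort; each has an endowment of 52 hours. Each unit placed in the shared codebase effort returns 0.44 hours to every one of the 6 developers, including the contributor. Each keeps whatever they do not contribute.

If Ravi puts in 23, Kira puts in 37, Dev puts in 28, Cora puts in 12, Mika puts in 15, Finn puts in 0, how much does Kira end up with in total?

Total contributed: 23 + 37 + 28 + 12 + 15 + 0 = 115.
Each receives 0.44 × 115 = 50.60 from the shared codebase effort.
Kira keeps 52 − 37 = 15, so Kira's payoff is 15 + 50.60 = 65.60.

65.60 hours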